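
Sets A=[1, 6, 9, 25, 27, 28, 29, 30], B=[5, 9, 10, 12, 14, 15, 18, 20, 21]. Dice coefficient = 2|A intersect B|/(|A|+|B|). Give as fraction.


A intersect B = [9]
|A intersect B| = 1
|A| = 8, |B| = 9
Dice = 2*1 / (8+9)
= 2 / 17 = 2/17

2/17


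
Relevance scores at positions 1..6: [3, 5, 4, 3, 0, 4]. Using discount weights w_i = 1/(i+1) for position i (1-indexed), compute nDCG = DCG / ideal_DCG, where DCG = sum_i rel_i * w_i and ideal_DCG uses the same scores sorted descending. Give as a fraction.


Position discount weights w_i = 1/(i+1) for i=1..6:
Weights = [1/2, 1/3, 1/4, 1/5, 1/6, 1/7]
Actual relevance: [3, 5, 4, 3, 0, 4]
DCG = 3/2 + 5/3 + 4/4 + 3/5 + 0/6 + 4/7 = 1121/210
Ideal relevance (sorted desc): [5, 4, 4, 3, 3, 0]
Ideal DCG = 5/2 + 4/3 + 4/4 + 3/5 + 3/6 + 0/7 = 89/15
nDCG = DCG / ideal_DCG = 1121/210 / 89/15 = 1121/1246

1121/1246


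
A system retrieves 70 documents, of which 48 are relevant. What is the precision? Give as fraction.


Precision = relevant_retrieved / total_retrieved
= 48 / 70
= 48 / (48 + 22)
= 24/35

24/35


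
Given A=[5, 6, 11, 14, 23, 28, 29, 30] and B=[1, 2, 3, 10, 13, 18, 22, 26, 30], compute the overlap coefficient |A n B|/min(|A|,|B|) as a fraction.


A intersect B = [30]
|A intersect B| = 1
min(|A|, |B|) = min(8, 9) = 8
Overlap = 1 / 8 = 1/8

1/8


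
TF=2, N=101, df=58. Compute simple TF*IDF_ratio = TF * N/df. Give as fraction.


TF * (N/df)
= 2 * (101/58)
= 2 * 101/58
= 101/29

101/29


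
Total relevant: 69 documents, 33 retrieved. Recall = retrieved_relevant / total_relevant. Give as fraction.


Recall = retrieved_relevant / total_relevant
= 33 / 69
= 33 / (33 + 36)
= 11/23

11/23


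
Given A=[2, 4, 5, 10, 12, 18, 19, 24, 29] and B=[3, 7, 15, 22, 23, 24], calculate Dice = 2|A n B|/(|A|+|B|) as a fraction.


A intersect B = [24]
|A intersect B| = 1
|A| = 9, |B| = 6
Dice = 2*1 / (9+6)
= 2 / 15 = 2/15

2/15


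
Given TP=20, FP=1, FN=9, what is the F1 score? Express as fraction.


F1 = 2 * P * R / (P + R)
P = TP/(TP+FP) = 20/21 = 20/21
R = TP/(TP+FN) = 20/29 = 20/29
2 * P * R = 2 * 20/21 * 20/29 = 800/609
P + R = 20/21 + 20/29 = 1000/609
F1 = 800/609 / 1000/609 = 4/5

4/5


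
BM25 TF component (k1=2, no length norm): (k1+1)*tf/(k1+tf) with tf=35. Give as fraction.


BM25 TF component = (k1+1)*tf / (k1+tf)
k1 = 2, tf = 35
Numerator = (2+1)*35 = 105
Denominator = 2 + 35 = 37
= 105/37 = 105/37

105/37


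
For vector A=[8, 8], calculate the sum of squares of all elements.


|A|^2 = sum of squared components
A[0]^2 = 8^2 = 64
A[1]^2 = 8^2 = 64
Sum = 64 + 64 = 128

128


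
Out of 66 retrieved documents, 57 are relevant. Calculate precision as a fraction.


Precision = relevant_retrieved / total_retrieved
= 57 / 66
= 57 / (57 + 9)
= 19/22

19/22


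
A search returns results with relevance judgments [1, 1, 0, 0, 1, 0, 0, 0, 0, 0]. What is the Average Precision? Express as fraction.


Computing P@k for each relevant position:
Position 1: relevant, P@1 = 1/1 = 1
Position 2: relevant, P@2 = 2/2 = 1
Position 3: not relevant
Position 4: not relevant
Position 5: relevant, P@5 = 3/5 = 3/5
Position 6: not relevant
Position 7: not relevant
Position 8: not relevant
Position 9: not relevant
Position 10: not relevant
Sum of P@k = 1 + 1 + 3/5 = 13/5
AP = 13/5 / 3 = 13/15

13/15


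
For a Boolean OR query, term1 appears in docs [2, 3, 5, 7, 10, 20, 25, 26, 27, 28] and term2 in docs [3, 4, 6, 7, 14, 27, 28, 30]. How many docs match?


Boolean OR: find union of posting lists
term1 docs: [2, 3, 5, 7, 10, 20, 25, 26, 27, 28]
term2 docs: [3, 4, 6, 7, 14, 27, 28, 30]
Union: [2, 3, 4, 5, 6, 7, 10, 14, 20, 25, 26, 27, 28, 30]
|union| = 14

14


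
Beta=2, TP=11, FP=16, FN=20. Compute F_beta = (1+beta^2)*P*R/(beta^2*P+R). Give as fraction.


P = TP/(TP+FP) = 11/27 = 11/27
R = TP/(TP+FN) = 11/31 = 11/31
beta^2 = 2^2 = 4
(1 + beta^2) = 5
Numerator = (1+beta^2)*P*R = 605/837
Denominator = beta^2*P + R = 44/27 + 11/31 = 1661/837
F_beta = 55/151

55/151


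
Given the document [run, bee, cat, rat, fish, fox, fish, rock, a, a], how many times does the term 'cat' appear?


Document has 10 words
Scanning for 'cat':
Found at positions: [2]
Count = 1

1


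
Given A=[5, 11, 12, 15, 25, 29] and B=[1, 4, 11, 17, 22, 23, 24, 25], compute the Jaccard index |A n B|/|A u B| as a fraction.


A intersect B = [11, 25]
|A intersect B| = 2
A union B = [1, 4, 5, 11, 12, 15, 17, 22, 23, 24, 25, 29]
|A union B| = 12
Jaccard = 2/12 = 1/6

1/6


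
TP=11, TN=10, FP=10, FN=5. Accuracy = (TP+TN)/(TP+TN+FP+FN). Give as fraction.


Accuracy = (TP + TN) / (TP + TN + FP + FN)
TP + TN = 11 + 10 = 21
Total = 11 + 10 + 10 + 5 = 36
Accuracy = 21 / 36 = 7/12

7/12


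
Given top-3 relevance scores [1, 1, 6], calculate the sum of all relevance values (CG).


Cumulative Gain = sum of relevance scores
Position 1: rel=1, running sum=1
Position 2: rel=1, running sum=2
Position 3: rel=6, running sum=8
CG = 8

8


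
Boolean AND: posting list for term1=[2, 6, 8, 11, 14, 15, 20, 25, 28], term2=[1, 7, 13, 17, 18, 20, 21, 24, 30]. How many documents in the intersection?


Boolean AND: find intersection of posting lists
term1 docs: [2, 6, 8, 11, 14, 15, 20, 25, 28]
term2 docs: [1, 7, 13, 17, 18, 20, 21, 24, 30]
Intersection: [20]
|intersection| = 1

1


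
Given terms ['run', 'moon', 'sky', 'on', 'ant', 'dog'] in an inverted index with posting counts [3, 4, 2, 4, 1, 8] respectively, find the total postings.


Summing posting list sizes:
'run': 3 postings
'moon': 4 postings
'sky': 2 postings
'on': 4 postings
'ant': 1 postings
'dog': 8 postings
Total = 3 + 4 + 2 + 4 + 1 + 8 = 22

22


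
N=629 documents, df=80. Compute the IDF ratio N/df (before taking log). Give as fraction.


IDF ratio = N / df
= 629 / 80
= 629/80

629/80


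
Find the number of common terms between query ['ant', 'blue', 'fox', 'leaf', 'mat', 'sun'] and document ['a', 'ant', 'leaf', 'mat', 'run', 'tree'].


Query terms: ['ant', 'blue', 'fox', 'leaf', 'mat', 'sun']
Document terms: ['a', 'ant', 'leaf', 'mat', 'run', 'tree']
Common terms: ['ant', 'leaf', 'mat']
Overlap count = 3

3


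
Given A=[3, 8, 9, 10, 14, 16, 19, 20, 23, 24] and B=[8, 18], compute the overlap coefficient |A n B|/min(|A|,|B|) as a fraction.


A intersect B = [8]
|A intersect B| = 1
min(|A|, |B|) = min(10, 2) = 2
Overlap = 1 / 2 = 1/2

1/2


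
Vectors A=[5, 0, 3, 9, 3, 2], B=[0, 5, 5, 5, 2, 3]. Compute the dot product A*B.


Dot product = sum of element-wise products
A[0]*B[0] = 5*0 = 0
A[1]*B[1] = 0*5 = 0
A[2]*B[2] = 3*5 = 15
A[3]*B[3] = 9*5 = 45
A[4]*B[4] = 3*2 = 6
A[5]*B[5] = 2*3 = 6
Sum = 0 + 0 + 15 + 45 + 6 + 6 = 72

72


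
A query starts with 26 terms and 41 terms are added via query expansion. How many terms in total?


Original terms: 26
Expansion terms: 41
Total = 26 + 41 = 67

67


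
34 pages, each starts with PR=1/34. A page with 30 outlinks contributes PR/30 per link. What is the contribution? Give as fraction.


Initial PR = 1/34 = 1/34
Outlinks = 30
Contribution per link = PR / outlinks
= 1/34 / 30
= 1/1020

1/1020


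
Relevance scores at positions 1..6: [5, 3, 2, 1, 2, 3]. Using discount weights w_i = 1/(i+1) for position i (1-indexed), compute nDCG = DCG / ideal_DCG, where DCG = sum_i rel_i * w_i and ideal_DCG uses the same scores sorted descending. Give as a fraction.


Position discount weights w_i = 1/(i+1) for i=1..6:
Weights = [1/2, 1/3, 1/4, 1/5, 1/6, 1/7]
Actual relevance: [5, 3, 2, 1, 2, 3]
DCG = 5/2 + 3/3 + 2/4 + 1/5 + 2/6 + 3/7 = 521/105
Ideal relevance (sorted desc): [5, 3, 3, 2, 2, 1]
Ideal DCG = 5/2 + 3/3 + 3/4 + 2/5 + 2/6 + 1/7 = 2153/420
nDCG = DCG / ideal_DCG = 521/105 / 2153/420 = 2084/2153

2084/2153


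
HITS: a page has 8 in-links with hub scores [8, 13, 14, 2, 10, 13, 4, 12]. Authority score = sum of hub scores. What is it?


Authority = sum of hub scores of in-linkers
In-link 1: hub score = 8
In-link 2: hub score = 13
In-link 3: hub score = 14
In-link 4: hub score = 2
In-link 5: hub score = 10
In-link 6: hub score = 13
In-link 7: hub score = 4
In-link 8: hub score = 12
Authority = 8 + 13 + 14 + 2 + 10 + 13 + 4 + 12 = 76

76


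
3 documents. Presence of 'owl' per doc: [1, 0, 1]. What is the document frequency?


Checking each document for 'owl':
Doc 1: present
Doc 2: absent
Doc 3: present
df = sum of presences = 1 + 0 + 1 = 2

2


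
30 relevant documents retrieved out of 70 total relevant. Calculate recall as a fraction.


Recall = retrieved_relevant / total_relevant
= 30 / 70
= 30 / (30 + 40)
= 3/7

3/7


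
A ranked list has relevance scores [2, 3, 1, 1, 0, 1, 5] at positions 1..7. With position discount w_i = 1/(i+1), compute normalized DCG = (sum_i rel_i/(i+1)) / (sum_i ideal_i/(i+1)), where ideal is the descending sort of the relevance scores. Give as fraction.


Position discount weights w_i = 1/(i+1) for i=1..7:
Weights = [1/2, 1/3, 1/4, 1/5, 1/6, 1/7, 1/8]
Actual relevance: [2, 3, 1, 1, 0, 1, 5]
DCG = 2/2 + 3/3 + 1/4 + 1/5 + 0/6 + 1/7 + 5/8 = 901/280
Ideal relevance (sorted desc): [5, 3, 2, 1, 1, 1, 0]
Ideal DCG = 5/2 + 3/3 + 2/4 + 1/5 + 1/6 + 1/7 + 0/8 = 947/210
nDCG = DCG / ideal_DCG = 901/280 / 947/210 = 2703/3788

2703/3788


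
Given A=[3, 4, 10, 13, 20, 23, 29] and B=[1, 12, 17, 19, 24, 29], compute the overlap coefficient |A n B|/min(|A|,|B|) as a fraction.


A intersect B = [29]
|A intersect B| = 1
min(|A|, |B|) = min(7, 6) = 6
Overlap = 1 / 6 = 1/6

1/6


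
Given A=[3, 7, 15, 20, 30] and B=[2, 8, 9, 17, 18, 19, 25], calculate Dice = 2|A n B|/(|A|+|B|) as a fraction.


A intersect B = []
|A intersect B| = 0
|A| = 5, |B| = 7
Dice = 2*0 / (5+7)
= 0 / 12 = 0

0


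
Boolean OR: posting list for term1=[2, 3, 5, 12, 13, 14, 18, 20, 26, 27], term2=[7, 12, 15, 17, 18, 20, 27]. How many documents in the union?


Boolean OR: find union of posting lists
term1 docs: [2, 3, 5, 12, 13, 14, 18, 20, 26, 27]
term2 docs: [7, 12, 15, 17, 18, 20, 27]
Union: [2, 3, 5, 7, 12, 13, 14, 15, 17, 18, 20, 26, 27]
|union| = 13

13


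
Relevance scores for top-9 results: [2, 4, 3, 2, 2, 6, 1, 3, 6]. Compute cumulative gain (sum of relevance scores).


Cumulative Gain = sum of relevance scores
Position 1: rel=2, running sum=2
Position 2: rel=4, running sum=6
Position 3: rel=3, running sum=9
Position 4: rel=2, running sum=11
Position 5: rel=2, running sum=13
Position 6: rel=6, running sum=19
Position 7: rel=1, running sum=20
Position 8: rel=3, running sum=23
Position 9: rel=6, running sum=29
CG = 29

29


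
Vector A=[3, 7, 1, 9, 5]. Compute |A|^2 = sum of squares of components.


|A|^2 = sum of squared components
A[0]^2 = 3^2 = 9
A[1]^2 = 7^2 = 49
A[2]^2 = 1^2 = 1
A[3]^2 = 9^2 = 81
A[4]^2 = 5^2 = 25
Sum = 9 + 49 + 1 + 81 + 25 = 165

165


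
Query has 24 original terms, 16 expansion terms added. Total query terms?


Original terms: 24
Expansion terms: 16
Total = 24 + 16 = 40

40


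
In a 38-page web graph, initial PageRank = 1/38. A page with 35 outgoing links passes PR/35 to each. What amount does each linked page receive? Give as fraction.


Initial PR = 1/38 = 1/38
Outlinks = 35
Contribution per link = PR / outlinks
= 1/38 / 35
= 1/1330

1/1330


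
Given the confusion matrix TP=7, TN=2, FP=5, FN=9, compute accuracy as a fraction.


Accuracy = (TP + TN) / (TP + TN + FP + FN)
TP + TN = 7 + 2 = 9
Total = 7 + 2 + 5 + 9 = 23
Accuracy = 9 / 23 = 9/23

9/23


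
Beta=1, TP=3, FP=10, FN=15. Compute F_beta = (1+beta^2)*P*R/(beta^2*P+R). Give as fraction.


P = TP/(TP+FP) = 3/13 = 3/13
R = TP/(TP+FN) = 3/18 = 1/6
beta^2 = 1^2 = 1
(1 + beta^2) = 2
Numerator = (1+beta^2)*P*R = 1/13
Denominator = beta^2*P + R = 3/13 + 1/6 = 31/78
F_beta = 6/31

6/31


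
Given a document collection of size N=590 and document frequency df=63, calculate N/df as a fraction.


IDF ratio = N / df
= 590 / 63
= 590/63

590/63


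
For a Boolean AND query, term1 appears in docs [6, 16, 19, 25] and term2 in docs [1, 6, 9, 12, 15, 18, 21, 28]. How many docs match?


Boolean AND: find intersection of posting lists
term1 docs: [6, 16, 19, 25]
term2 docs: [1, 6, 9, 12, 15, 18, 21, 28]
Intersection: [6]
|intersection| = 1

1


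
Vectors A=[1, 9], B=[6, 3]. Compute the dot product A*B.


Dot product = sum of element-wise products
A[0]*B[0] = 1*6 = 6
A[1]*B[1] = 9*3 = 27
Sum = 6 + 27 = 33

33


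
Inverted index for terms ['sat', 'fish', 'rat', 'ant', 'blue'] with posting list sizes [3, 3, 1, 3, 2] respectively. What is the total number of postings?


Summing posting list sizes:
'sat': 3 postings
'fish': 3 postings
'rat': 1 postings
'ant': 3 postings
'blue': 2 postings
Total = 3 + 3 + 1 + 3 + 2 = 12

12


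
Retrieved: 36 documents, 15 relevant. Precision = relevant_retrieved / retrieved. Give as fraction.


Precision = relevant_retrieved / total_retrieved
= 15 / 36
= 15 / (15 + 21)
= 5/12

5/12


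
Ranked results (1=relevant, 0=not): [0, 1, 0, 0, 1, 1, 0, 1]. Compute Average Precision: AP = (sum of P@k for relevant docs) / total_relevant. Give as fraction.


Computing P@k for each relevant position:
Position 1: not relevant
Position 2: relevant, P@2 = 1/2 = 1/2
Position 3: not relevant
Position 4: not relevant
Position 5: relevant, P@5 = 2/5 = 2/5
Position 6: relevant, P@6 = 3/6 = 1/2
Position 7: not relevant
Position 8: relevant, P@8 = 4/8 = 1/2
Sum of P@k = 1/2 + 2/5 + 1/2 + 1/2 = 19/10
AP = 19/10 / 4 = 19/40

19/40


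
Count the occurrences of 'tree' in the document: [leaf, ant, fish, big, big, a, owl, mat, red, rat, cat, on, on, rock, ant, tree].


Document has 16 words
Scanning for 'tree':
Found at positions: [15]
Count = 1

1


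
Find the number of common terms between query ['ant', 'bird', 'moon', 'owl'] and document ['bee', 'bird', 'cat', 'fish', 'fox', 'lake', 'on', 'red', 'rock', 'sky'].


Query terms: ['ant', 'bird', 'moon', 'owl']
Document terms: ['bee', 'bird', 'cat', 'fish', 'fox', 'lake', 'on', 'red', 'rock', 'sky']
Common terms: ['bird']
Overlap count = 1

1


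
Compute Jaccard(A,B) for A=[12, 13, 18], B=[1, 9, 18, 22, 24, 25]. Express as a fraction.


A intersect B = [18]
|A intersect B| = 1
A union B = [1, 9, 12, 13, 18, 22, 24, 25]
|A union B| = 8
Jaccard = 1/8 = 1/8

1/8


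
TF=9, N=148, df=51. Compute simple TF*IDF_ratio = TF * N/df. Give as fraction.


TF * (N/df)
= 9 * (148/51)
= 9 * 148/51
= 444/17

444/17


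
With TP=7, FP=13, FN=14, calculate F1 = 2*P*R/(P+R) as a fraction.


F1 = 2 * P * R / (P + R)
P = TP/(TP+FP) = 7/20 = 7/20
R = TP/(TP+FN) = 7/21 = 1/3
2 * P * R = 2 * 7/20 * 1/3 = 7/30
P + R = 7/20 + 1/3 = 41/60
F1 = 7/30 / 41/60 = 14/41

14/41


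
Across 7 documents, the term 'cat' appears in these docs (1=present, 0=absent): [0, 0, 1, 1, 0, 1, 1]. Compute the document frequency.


Checking each document for 'cat':
Doc 1: absent
Doc 2: absent
Doc 3: present
Doc 4: present
Doc 5: absent
Doc 6: present
Doc 7: present
df = sum of presences = 0 + 0 + 1 + 1 + 0 + 1 + 1 = 4

4


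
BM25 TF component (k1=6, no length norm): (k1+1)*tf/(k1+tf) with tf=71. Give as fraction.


BM25 TF component = (k1+1)*tf / (k1+tf)
k1 = 6, tf = 71
Numerator = (6+1)*71 = 497
Denominator = 6 + 71 = 77
= 497/77 = 71/11

71/11


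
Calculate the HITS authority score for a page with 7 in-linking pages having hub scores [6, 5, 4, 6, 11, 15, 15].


Authority = sum of hub scores of in-linkers
In-link 1: hub score = 6
In-link 2: hub score = 5
In-link 3: hub score = 4
In-link 4: hub score = 6
In-link 5: hub score = 11
In-link 6: hub score = 15
In-link 7: hub score = 15
Authority = 6 + 5 + 4 + 6 + 11 + 15 + 15 = 62

62


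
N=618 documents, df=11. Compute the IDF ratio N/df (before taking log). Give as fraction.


IDF ratio = N / df
= 618 / 11
= 618/11

618/11


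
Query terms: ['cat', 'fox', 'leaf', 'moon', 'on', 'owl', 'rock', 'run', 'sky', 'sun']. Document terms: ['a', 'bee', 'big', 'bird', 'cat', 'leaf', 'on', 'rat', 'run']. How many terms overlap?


Query terms: ['cat', 'fox', 'leaf', 'moon', 'on', 'owl', 'rock', 'run', 'sky', 'sun']
Document terms: ['a', 'bee', 'big', 'bird', 'cat', 'leaf', 'on', 'rat', 'run']
Common terms: ['cat', 'leaf', 'on', 'run']
Overlap count = 4

4


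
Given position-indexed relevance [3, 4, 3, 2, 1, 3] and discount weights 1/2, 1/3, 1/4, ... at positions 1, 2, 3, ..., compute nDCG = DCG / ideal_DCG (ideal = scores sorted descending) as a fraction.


Position discount weights w_i = 1/(i+1) for i=1..6:
Weights = [1/2, 1/3, 1/4, 1/5, 1/6, 1/7]
Actual relevance: [3, 4, 3, 2, 1, 3]
DCG = 3/2 + 4/3 + 3/4 + 2/5 + 1/6 + 3/7 = 641/140
Ideal relevance (sorted desc): [4, 3, 3, 3, 2, 1]
Ideal DCG = 4/2 + 3/3 + 3/4 + 3/5 + 2/6 + 1/7 = 2027/420
nDCG = DCG / ideal_DCG = 641/140 / 2027/420 = 1923/2027

1923/2027


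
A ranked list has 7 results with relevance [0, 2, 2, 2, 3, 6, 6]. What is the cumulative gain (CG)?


Cumulative Gain = sum of relevance scores
Position 1: rel=0, running sum=0
Position 2: rel=2, running sum=2
Position 3: rel=2, running sum=4
Position 4: rel=2, running sum=6
Position 5: rel=3, running sum=9
Position 6: rel=6, running sum=15
Position 7: rel=6, running sum=21
CG = 21

21


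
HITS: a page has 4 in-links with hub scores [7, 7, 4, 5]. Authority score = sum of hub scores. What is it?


Authority = sum of hub scores of in-linkers
In-link 1: hub score = 7
In-link 2: hub score = 7
In-link 3: hub score = 4
In-link 4: hub score = 5
Authority = 7 + 7 + 4 + 5 = 23

23


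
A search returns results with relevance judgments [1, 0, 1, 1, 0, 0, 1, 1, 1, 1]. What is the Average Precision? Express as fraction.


Computing P@k for each relevant position:
Position 1: relevant, P@1 = 1/1 = 1
Position 2: not relevant
Position 3: relevant, P@3 = 2/3 = 2/3
Position 4: relevant, P@4 = 3/4 = 3/4
Position 5: not relevant
Position 6: not relevant
Position 7: relevant, P@7 = 4/7 = 4/7
Position 8: relevant, P@8 = 5/8 = 5/8
Position 9: relevant, P@9 = 6/9 = 2/3
Position 10: relevant, P@10 = 7/10 = 7/10
Sum of P@k = 1 + 2/3 + 3/4 + 4/7 + 5/8 + 2/3 + 7/10 = 4183/840
AP = 4183/840 / 7 = 4183/5880

4183/5880


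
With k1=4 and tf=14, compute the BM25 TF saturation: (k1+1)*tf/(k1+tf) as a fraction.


BM25 TF component = (k1+1)*tf / (k1+tf)
k1 = 4, tf = 14
Numerator = (4+1)*14 = 70
Denominator = 4 + 14 = 18
= 70/18 = 35/9

35/9


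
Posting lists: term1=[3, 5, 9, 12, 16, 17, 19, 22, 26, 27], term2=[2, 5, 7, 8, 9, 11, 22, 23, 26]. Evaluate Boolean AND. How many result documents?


Boolean AND: find intersection of posting lists
term1 docs: [3, 5, 9, 12, 16, 17, 19, 22, 26, 27]
term2 docs: [2, 5, 7, 8, 9, 11, 22, 23, 26]
Intersection: [5, 9, 22, 26]
|intersection| = 4

4


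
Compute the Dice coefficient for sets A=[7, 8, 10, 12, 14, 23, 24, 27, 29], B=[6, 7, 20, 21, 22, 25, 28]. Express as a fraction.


A intersect B = [7]
|A intersect B| = 1
|A| = 9, |B| = 7
Dice = 2*1 / (9+7)
= 2 / 16 = 1/8

1/8


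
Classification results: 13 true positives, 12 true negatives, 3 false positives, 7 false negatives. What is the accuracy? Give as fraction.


Accuracy = (TP + TN) / (TP + TN + FP + FN)
TP + TN = 13 + 12 = 25
Total = 13 + 12 + 3 + 7 = 35
Accuracy = 25 / 35 = 5/7

5/7


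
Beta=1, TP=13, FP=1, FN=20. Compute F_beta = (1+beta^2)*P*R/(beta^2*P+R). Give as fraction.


P = TP/(TP+FP) = 13/14 = 13/14
R = TP/(TP+FN) = 13/33 = 13/33
beta^2 = 1^2 = 1
(1 + beta^2) = 2
Numerator = (1+beta^2)*P*R = 169/231
Denominator = beta^2*P + R = 13/14 + 13/33 = 611/462
F_beta = 26/47

26/47


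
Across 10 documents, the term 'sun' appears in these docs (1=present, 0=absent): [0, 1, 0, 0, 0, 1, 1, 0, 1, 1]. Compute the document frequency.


Checking each document for 'sun':
Doc 1: absent
Doc 2: present
Doc 3: absent
Doc 4: absent
Doc 5: absent
Doc 6: present
Doc 7: present
Doc 8: absent
Doc 9: present
Doc 10: present
df = sum of presences = 0 + 1 + 0 + 0 + 0 + 1 + 1 + 0 + 1 + 1 = 5

5


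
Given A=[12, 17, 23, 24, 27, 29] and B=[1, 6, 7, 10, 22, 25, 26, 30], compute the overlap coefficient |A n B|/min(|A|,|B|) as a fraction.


A intersect B = []
|A intersect B| = 0
min(|A|, |B|) = min(6, 8) = 6
Overlap = 0 / 6 = 0

0


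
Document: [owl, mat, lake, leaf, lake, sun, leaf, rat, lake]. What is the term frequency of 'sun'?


Document has 9 words
Scanning for 'sun':
Found at positions: [5]
Count = 1

1


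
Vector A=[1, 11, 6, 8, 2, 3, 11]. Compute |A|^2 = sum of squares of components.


|A|^2 = sum of squared components
A[0]^2 = 1^2 = 1
A[1]^2 = 11^2 = 121
A[2]^2 = 6^2 = 36
A[3]^2 = 8^2 = 64
A[4]^2 = 2^2 = 4
A[5]^2 = 3^2 = 9
A[6]^2 = 11^2 = 121
Sum = 1 + 121 + 36 + 64 + 4 + 9 + 121 = 356

356


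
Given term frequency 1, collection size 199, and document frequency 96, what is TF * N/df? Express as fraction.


TF * (N/df)
= 1 * (199/96)
= 1 * 199/96
= 199/96

199/96


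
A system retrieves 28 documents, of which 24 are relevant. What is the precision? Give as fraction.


Precision = relevant_retrieved / total_retrieved
= 24 / 28
= 24 / (24 + 4)
= 6/7

6/7


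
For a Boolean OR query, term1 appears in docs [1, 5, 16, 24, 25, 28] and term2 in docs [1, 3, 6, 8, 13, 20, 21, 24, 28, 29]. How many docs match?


Boolean OR: find union of posting lists
term1 docs: [1, 5, 16, 24, 25, 28]
term2 docs: [1, 3, 6, 8, 13, 20, 21, 24, 28, 29]
Union: [1, 3, 5, 6, 8, 13, 16, 20, 21, 24, 25, 28, 29]
|union| = 13

13


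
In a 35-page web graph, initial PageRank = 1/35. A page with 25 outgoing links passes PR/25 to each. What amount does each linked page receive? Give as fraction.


Initial PR = 1/35 = 1/35
Outlinks = 25
Contribution per link = PR / outlinks
= 1/35 / 25
= 1/875

1/875


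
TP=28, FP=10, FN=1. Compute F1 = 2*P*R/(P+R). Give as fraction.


F1 = 2 * P * R / (P + R)
P = TP/(TP+FP) = 28/38 = 14/19
R = TP/(TP+FN) = 28/29 = 28/29
2 * P * R = 2 * 14/19 * 28/29 = 784/551
P + R = 14/19 + 28/29 = 938/551
F1 = 784/551 / 938/551 = 56/67

56/67


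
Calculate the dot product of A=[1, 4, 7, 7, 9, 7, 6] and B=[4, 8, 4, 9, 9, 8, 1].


Dot product = sum of element-wise products
A[0]*B[0] = 1*4 = 4
A[1]*B[1] = 4*8 = 32
A[2]*B[2] = 7*4 = 28
A[3]*B[3] = 7*9 = 63
A[4]*B[4] = 9*9 = 81
A[5]*B[5] = 7*8 = 56
A[6]*B[6] = 6*1 = 6
Sum = 4 + 32 + 28 + 63 + 81 + 56 + 6 = 270

270


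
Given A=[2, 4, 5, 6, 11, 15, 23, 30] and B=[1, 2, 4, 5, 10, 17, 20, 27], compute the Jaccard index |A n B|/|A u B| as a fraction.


A intersect B = [2, 4, 5]
|A intersect B| = 3
A union B = [1, 2, 4, 5, 6, 10, 11, 15, 17, 20, 23, 27, 30]
|A union B| = 13
Jaccard = 3/13 = 3/13

3/13


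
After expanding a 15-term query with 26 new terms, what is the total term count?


Original terms: 15
Expansion terms: 26
Total = 15 + 26 = 41

41


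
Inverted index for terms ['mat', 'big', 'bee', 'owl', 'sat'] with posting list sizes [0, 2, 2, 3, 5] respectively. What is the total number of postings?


Summing posting list sizes:
'mat': 0 postings
'big': 2 postings
'bee': 2 postings
'owl': 3 postings
'sat': 5 postings
Total = 0 + 2 + 2 + 3 + 5 = 12

12


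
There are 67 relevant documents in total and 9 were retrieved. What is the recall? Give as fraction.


Recall = retrieved_relevant / total_relevant
= 9 / 67
= 9 / (9 + 58)
= 9/67

9/67


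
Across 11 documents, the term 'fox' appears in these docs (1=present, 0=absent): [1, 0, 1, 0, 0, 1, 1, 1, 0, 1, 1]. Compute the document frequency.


Checking each document for 'fox':
Doc 1: present
Doc 2: absent
Doc 3: present
Doc 4: absent
Doc 5: absent
Doc 6: present
Doc 7: present
Doc 8: present
Doc 9: absent
Doc 10: present
Doc 11: present
df = sum of presences = 1 + 0 + 1 + 0 + 0 + 1 + 1 + 1 + 0 + 1 + 1 = 7

7


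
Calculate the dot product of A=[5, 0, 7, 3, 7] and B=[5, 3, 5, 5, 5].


Dot product = sum of element-wise products
A[0]*B[0] = 5*5 = 25
A[1]*B[1] = 0*3 = 0
A[2]*B[2] = 7*5 = 35
A[3]*B[3] = 3*5 = 15
A[4]*B[4] = 7*5 = 35
Sum = 25 + 0 + 35 + 15 + 35 = 110

110


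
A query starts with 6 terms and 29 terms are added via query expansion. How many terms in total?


Original terms: 6
Expansion terms: 29
Total = 6 + 29 = 35

35


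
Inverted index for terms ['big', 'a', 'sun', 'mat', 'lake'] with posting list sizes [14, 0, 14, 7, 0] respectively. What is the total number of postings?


Summing posting list sizes:
'big': 14 postings
'a': 0 postings
'sun': 14 postings
'mat': 7 postings
'lake': 0 postings
Total = 14 + 0 + 14 + 7 + 0 = 35

35


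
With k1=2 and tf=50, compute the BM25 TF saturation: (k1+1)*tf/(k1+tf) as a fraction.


BM25 TF component = (k1+1)*tf / (k1+tf)
k1 = 2, tf = 50
Numerator = (2+1)*50 = 150
Denominator = 2 + 50 = 52
= 150/52 = 75/26

75/26


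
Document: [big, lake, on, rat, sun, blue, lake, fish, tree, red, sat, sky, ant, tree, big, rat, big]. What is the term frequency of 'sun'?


Document has 17 words
Scanning for 'sun':
Found at positions: [4]
Count = 1

1


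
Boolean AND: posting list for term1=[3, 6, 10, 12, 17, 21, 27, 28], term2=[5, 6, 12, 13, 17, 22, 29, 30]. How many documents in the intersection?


Boolean AND: find intersection of posting lists
term1 docs: [3, 6, 10, 12, 17, 21, 27, 28]
term2 docs: [5, 6, 12, 13, 17, 22, 29, 30]
Intersection: [6, 12, 17]
|intersection| = 3

3


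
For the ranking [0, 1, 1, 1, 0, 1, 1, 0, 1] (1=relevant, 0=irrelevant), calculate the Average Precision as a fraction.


Computing P@k for each relevant position:
Position 1: not relevant
Position 2: relevant, P@2 = 1/2 = 1/2
Position 3: relevant, P@3 = 2/3 = 2/3
Position 4: relevant, P@4 = 3/4 = 3/4
Position 5: not relevant
Position 6: relevant, P@6 = 4/6 = 2/3
Position 7: relevant, P@7 = 5/7 = 5/7
Position 8: not relevant
Position 9: relevant, P@9 = 6/9 = 2/3
Sum of P@k = 1/2 + 2/3 + 3/4 + 2/3 + 5/7 + 2/3 = 111/28
AP = 111/28 / 6 = 37/56

37/56


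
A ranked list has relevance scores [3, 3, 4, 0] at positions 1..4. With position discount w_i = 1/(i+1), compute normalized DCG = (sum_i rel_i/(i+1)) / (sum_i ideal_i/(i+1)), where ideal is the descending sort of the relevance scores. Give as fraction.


Position discount weights w_i = 1/(i+1) for i=1..4:
Weights = [1/2, 1/3, 1/4, 1/5]
Actual relevance: [3, 3, 4, 0]
DCG = 3/2 + 3/3 + 4/4 + 0/5 = 7/2
Ideal relevance (sorted desc): [4, 3, 3, 0]
Ideal DCG = 4/2 + 3/3 + 3/4 + 0/5 = 15/4
nDCG = DCG / ideal_DCG = 7/2 / 15/4 = 14/15

14/15


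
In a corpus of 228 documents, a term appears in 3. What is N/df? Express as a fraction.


IDF ratio = N / df
= 228 / 3
= 76

76


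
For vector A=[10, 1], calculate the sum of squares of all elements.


|A|^2 = sum of squared components
A[0]^2 = 10^2 = 100
A[1]^2 = 1^2 = 1
Sum = 100 + 1 = 101

101


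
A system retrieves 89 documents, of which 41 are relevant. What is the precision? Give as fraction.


Precision = relevant_retrieved / total_retrieved
= 41 / 89
= 41 / (41 + 48)
= 41/89

41/89


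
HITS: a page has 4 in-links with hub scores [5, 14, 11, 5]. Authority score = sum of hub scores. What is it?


Authority = sum of hub scores of in-linkers
In-link 1: hub score = 5
In-link 2: hub score = 14
In-link 3: hub score = 11
In-link 4: hub score = 5
Authority = 5 + 14 + 11 + 5 = 35

35


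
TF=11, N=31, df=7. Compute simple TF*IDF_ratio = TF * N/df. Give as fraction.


TF * (N/df)
= 11 * (31/7)
= 11 * 31/7
= 341/7

341/7


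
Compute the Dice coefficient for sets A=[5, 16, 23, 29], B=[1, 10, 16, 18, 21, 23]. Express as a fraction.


A intersect B = [16, 23]
|A intersect B| = 2
|A| = 4, |B| = 6
Dice = 2*2 / (4+6)
= 4 / 10 = 2/5

2/5


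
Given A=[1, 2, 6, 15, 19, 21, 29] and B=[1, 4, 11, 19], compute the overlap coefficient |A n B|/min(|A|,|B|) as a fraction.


A intersect B = [1, 19]
|A intersect B| = 2
min(|A|, |B|) = min(7, 4) = 4
Overlap = 2 / 4 = 1/2

1/2


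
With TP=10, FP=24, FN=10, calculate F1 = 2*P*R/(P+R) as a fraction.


F1 = 2 * P * R / (P + R)
P = TP/(TP+FP) = 10/34 = 5/17
R = TP/(TP+FN) = 10/20 = 1/2
2 * P * R = 2 * 5/17 * 1/2 = 5/17
P + R = 5/17 + 1/2 = 27/34
F1 = 5/17 / 27/34 = 10/27

10/27


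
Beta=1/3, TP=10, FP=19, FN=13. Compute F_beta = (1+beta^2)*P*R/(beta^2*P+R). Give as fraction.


P = TP/(TP+FP) = 10/29 = 10/29
R = TP/(TP+FN) = 10/23 = 10/23
beta^2 = 1/3^2 = 1/9
(1 + beta^2) = 10/9
Numerator = (1+beta^2)*P*R = 1000/6003
Denominator = beta^2*P + R = 10/261 + 10/23 = 2840/6003
F_beta = 25/71

25/71


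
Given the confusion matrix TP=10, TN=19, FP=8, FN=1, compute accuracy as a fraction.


Accuracy = (TP + TN) / (TP + TN + FP + FN)
TP + TN = 10 + 19 = 29
Total = 10 + 19 + 8 + 1 = 38
Accuracy = 29 / 38 = 29/38

29/38


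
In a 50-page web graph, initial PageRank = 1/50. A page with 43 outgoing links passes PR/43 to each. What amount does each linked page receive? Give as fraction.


Initial PR = 1/50 = 1/50
Outlinks = 43
Contribution per link = PR / outlinks
= 1/50 / 43
= 1/2150

1/2150


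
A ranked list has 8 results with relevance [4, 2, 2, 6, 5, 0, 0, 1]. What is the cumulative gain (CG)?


Cumulative Gain = sum of relevance scores
Position 1: rel=4, running sum=4
Position 2: rel=2, running sum=6
Position 3: rel=2, running sum=8
Position 4: rel=6, running sum=14
Position 5: rel=5, running sum=19
Position 6: rel=0, running sum=19
Position 7: rel=0, running sum=19
Position 8: rel=1, running sum=20
CG = 20

20


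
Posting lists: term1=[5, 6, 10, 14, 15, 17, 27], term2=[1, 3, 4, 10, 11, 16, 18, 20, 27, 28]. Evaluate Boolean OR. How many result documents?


Boolean OR: find union of posting lists
term1 docs: [5, 6, 10, 14, 15, 17, 27]
term2 docs: [1, 3, 4, 10, 11, 16, 18, 20, 27, 28]
Union: [1, 3, 4, 5, 6, 10, 11, 14, 15, 16, 17, 18, 20, 27, 28]
|union| = 15

15


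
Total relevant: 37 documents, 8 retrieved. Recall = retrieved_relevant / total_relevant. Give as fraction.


Recall = retrieved_relevant / total_relevant
= 8 / 37
= 8 / (8 + 29)
= 8/37

8/37


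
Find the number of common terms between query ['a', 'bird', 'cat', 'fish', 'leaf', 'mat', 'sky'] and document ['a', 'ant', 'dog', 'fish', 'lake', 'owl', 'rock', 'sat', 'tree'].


Query terms: ['a', 'bird', 'cat', 'fish', 'leaf', 'mat', 'sky']
Document terms: ['a', 'ant', 'dog', 'fish', 'lake', 'owl', 'rock', 'sat', 'tree']
Common terms: ['a', 'fish']
Overlap count = 2

2


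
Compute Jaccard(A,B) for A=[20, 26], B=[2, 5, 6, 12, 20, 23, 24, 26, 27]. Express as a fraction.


A intersect B = [20, 26]
|A intersect B| = 2
A union B = [2, 5, 6, 12, 20, 23, 24, 26, 27]
|A union B| = 9
Jaccard = 2/9 = 2/9

2/9


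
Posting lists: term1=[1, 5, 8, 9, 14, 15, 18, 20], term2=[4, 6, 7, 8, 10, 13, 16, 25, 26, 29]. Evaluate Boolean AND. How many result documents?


Boolean AND: find intersection of posting lists
term1 docs: [1, 5, 8, 9, 14, 15, 18, 20]
term2 docs: [4, 6, 7, 8, 10, 13, 16, 25, 26, 29]
Intersection: [8]
|intersection| = 1

1


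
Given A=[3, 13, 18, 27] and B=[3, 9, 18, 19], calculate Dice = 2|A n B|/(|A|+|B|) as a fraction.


A intersect B = [3, 18]
|A intersect B| = 2
|A| = 4, |B| = 4
Dice = 2*2 / (4+4)
= 4 / 8 = 1/2

1/2


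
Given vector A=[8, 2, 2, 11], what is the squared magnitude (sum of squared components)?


|A|^2 = sum of squared components
A[0]^2 = 8^2 = 64
A[1]^2 = 2^2 = 4
A[2]^2 = 2^2 = 4
A[3]^2 = 11^2 = 121
Sum = 64 + 4 + 4 + 121 = 193

193


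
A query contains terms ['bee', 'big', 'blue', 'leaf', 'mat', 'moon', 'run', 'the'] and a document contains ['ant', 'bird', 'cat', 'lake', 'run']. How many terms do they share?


Query terms: ['bee', 'big', 'blue', 'leaf', 'mat', 'moon', 'run', 'the']
Document terms: ['ant', 'bird', 'cat', 'lake', 'run']
Common terms: ['run']
Overlap count = 1

1


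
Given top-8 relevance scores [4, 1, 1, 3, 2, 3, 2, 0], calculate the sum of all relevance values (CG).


Cumulative Gain = sum of relevance scores
Position 1: rel=4, running sum=4
Position 2: rel=1, running sum=5
Position 3: rel=1, running sum=6
Position 4: rel=3, running sum=9
Position 5: rel=2, running sum=11
Position 6: rel=3, running sum=14
Position 7: rel=2, running sum=16
Position 8: rel=0, running sum=16
CG = 16

16


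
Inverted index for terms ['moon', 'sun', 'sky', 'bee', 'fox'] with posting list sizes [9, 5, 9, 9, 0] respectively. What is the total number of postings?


Summing posting list sizes:
'moon': 9 postings
'sun': 5 postings
'sky': 9 postings
'bee': 9 postings
'fox': 0 postings
Total = 9 + 5 + 9 + 9 + 0 = 32

32


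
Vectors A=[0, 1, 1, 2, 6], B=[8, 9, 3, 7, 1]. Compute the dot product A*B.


Dot product = sum of element-wise products
A[0]*B[0] = 0*8 = 0
A[1]*B[1] = 1*9 = 9
A[2]*B[2] = 1*3 = 3
A[3]*B[3] = 2*7 = 14
A[4]*B[4] = 6*1 = 6
Sum = 0 + 9 + 3 + 14 + 6 = 32

32


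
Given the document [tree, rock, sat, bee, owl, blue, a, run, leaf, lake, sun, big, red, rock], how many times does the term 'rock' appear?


Document has 14 words
Scanning for 'rock':
Found at positions: [1, 13]
Count = 2

2


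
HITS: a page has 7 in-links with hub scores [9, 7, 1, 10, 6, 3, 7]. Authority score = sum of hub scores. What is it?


Authority = sum of hub scores of in-linkers
In-link 1: hub score = 9
In-link 2: hub score = 7
In-link 3: hub score = 1
In-link 4: hub score = 10
In-link 5: hub score = 6
In-link 6: hub score = 3
In-link 7: hub score = 7
Authority = 9 + 7 + 1 + 10 + 6 + 3 + 7 = 43

43


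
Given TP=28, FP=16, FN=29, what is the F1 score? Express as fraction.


F1 = 2 * P * R / (P + R)
P = TP/(TP+FP) = 28/44 = 7/11
R = TP/(TP+FN) = 28/57 = 28/57
2 * P * R = 2 * 7/11 * 28/57 = 392/627
P + R = 7/11 + 28/57 = 707/627
F1 = 392/627 / 707/627 = 56/101

56/101


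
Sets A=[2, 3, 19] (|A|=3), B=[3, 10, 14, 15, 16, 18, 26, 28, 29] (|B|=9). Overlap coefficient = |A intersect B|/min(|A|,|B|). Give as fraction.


A intersect B = [3]
|A intersect B| = 1
min(|A|, |B|) = min(3, 9) = 3
Overlap = 1 / 3 = 1/3

1/3


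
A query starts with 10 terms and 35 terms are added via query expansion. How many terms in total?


Original terms: 10
Expansion terms: 35
Total = 10 + 35 = 45

45


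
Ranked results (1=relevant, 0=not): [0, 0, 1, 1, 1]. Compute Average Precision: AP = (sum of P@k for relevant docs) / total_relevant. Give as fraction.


Computing P@k for each relevant position:
Position 1: not relevant
Position 2: not relevant
Position 3: relevant, P@3 = 1/3 = 1/3
Position 4: relevant, P@4 = 2/4 = 1/2
Position 5: relevant, P@5 = 3/5 = 3/5
Sum of P@k = 1/3 + 1/2 + 3/5 = 43/30
AP = 43/30 / 3 = 43/90

43/90


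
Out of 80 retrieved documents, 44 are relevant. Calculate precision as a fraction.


Precision = relevant_retrieved / total_retrieved
= 44 / 80
= 44 / (44 + 36)
= 11/20

11/20


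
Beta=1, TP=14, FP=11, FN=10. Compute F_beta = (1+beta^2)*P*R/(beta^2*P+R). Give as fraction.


P = TP/(TP+FP) = 14/25 = 14/25
R = TP/(TP+FN) = 14/24 = 7/12
beta^2 = 1^2 = 1
(1 + beta^2) = 2
Numerator = (1+beta^2)*P*R = 49/75
Denominator = beta^2*P + R = 14/25 + 7/12 = 343/300
F_beta = 4/7

4/7


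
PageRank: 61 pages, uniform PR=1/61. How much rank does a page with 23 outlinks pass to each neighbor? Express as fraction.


Initial PR = 1/61 = 1/61
Outlinks = 23
Contribution per link = PR / outlinks
= 1/61 / 23
= 1/1403

1/1403


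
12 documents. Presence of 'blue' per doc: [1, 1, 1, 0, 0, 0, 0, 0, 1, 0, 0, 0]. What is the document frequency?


Checking each document for 'blue':
Doc 1: present
Doc 2: present
Doc 3: present
Doc 4: absent
Doc 5: absent
Doc 6: absent
Doc 7: absent
Doc 8: absent
Doc 9: present
Doc 10: absent
Doc 11: absent
Doc 12: absent
df = sum of presences = 1 + 1 + 1 + 0 + 0 + 0 + 0 + 0 + 1 + 0 + 0 + 0 = 4

4


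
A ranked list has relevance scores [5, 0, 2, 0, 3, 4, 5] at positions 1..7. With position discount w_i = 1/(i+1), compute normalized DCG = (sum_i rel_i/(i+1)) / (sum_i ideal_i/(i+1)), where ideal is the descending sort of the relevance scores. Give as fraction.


Position discount weights w_i = 1/(i+1) for i=1..7:
Weights = [1/2, 1/3, 1/4, 1/5, 1/6, 1/7, 1/8]
Actual relevance: [5, 0, 2, 0, 3, 4, 5]
DCG = 5/2 + 0/3 + 2/4 + 0/5 + 3/6 + 4/7 + 5/8 = 263/56
Ideal relevance (sorted desc): [5, 5, 4, 3, 2, 0, 0]
Ideal DCG = 5/2 + 5/3 + 4/4 + 3/5 + 2/6 + 0/7 + 0/8 = 61/10
nDCG = DCG / ideal_DCG = 263/56 / 61/10 = 1315/1708

1315/1708


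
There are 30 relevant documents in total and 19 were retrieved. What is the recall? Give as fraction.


Recall = retrieved_relevant / total_relevant
= 19 / 30
= 19 / (19 + 11)
= 19/30

19/30


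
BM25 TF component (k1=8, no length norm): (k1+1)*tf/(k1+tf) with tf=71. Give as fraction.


BM25 TF component = (k1+1)*tf / (k1+tf)
k1 = 8, tf = 71
Numerator = (8+1)*71 = 639
Denominator = 8 + 71 = 79
= 639/79 = 639/79

639/79


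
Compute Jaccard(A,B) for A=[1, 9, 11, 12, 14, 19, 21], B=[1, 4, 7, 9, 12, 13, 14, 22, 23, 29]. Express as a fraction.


A intersect B = [1, 9, 12, 14]
|A intersect B| = 4
A union B = [1, 4, 7, 9, 11, 12, 13, 14, 19, 21, 22, 23, 29]
|A union B| = 13
Jaccard = 4/13 = 4/13

4/13


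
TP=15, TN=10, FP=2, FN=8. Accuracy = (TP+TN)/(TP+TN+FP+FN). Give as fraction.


Accuracy = (TP + TN) / (TP + TN + FP + FN)
TP + TN = 15 + 10 = 25
Total = 15 + 10 + 2 + 8 = 35
Accuracy = 25 / 35 = 5/7

5/7


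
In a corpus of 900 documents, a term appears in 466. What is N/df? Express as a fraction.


IDF ratio = N / df
= 900 / 466
= 450/233

450/233


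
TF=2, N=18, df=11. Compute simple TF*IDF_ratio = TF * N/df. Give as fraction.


TF * (N/df)
= 2 * (18/11)
= 2 * 18/11
= 36/11

36/11


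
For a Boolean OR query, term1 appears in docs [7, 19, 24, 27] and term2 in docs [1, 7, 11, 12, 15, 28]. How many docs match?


Boolean OR: find union of posting lists
term1 docs: [7, 19, 24, 27]
term2 docs: [1, 7, 11, 12, 15, 28]
Union: [1, 7, 11, 12, 15, 19, 24, 27, 28]
|union| = 9

9


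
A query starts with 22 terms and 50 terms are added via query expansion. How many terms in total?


Original terms: 22
Expansion terms: 50
Total = 22 + 50 = 72

72


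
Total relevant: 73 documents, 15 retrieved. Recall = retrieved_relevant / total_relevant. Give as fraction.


Recall = retrieved_relevant / total_relevant
= 15 / 73
= 15 / (15 + 58)
= 15/73

15/73


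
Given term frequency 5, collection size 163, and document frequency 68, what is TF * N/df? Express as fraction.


TF * (N/df)
= 5 * (163/68)
= 5 * 163/68
= 815/68

815/68


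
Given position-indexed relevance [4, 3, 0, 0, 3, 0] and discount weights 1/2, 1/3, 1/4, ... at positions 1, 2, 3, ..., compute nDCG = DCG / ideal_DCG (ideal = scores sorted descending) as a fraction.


Position discount weights w_i = 1/(i+1) for i=1..6:
Weights = [1/2, 1/3, 1/4, 1/5, 1/6, 1/7]
Actual relevance: [4, 3, 0, 0, 3, 0]
DCG = 4/2 + 3/3 + 0/4 + 0/5 + 3/6 + 0/7 = 7/2
Ideal relevance (sorted desc): [4, 3, 3, 0, 0, 0]
Ideal DCG = 4/2 + 3/3 + 3/4 + 0/5 + 0/6 + 0/7 = 15/4
nDCG = DCG / ideal_DCG = 7/2 / 15/4 = 14/15

14/15


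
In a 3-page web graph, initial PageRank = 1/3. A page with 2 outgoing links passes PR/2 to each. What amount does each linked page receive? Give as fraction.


Initial PR = 1/3 = 1/3
Outlinks = 2
Contribution per link = PR / outlinks
= 1/3 / 2
= 1/6

1/6


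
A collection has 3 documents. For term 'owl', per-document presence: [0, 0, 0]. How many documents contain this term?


Checking each document for 'owl':
Doc 1: absent
Doc 2: absent
Doc 3: absent
df = sum of presences = 0 + 0 + 0 = 0

0


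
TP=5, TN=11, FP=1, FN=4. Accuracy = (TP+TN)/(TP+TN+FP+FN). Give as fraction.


Accuracy = (TP + TN) / (TP + TN + FP + FN)
TP + TN = 5 + 11 = 16
Total = 5 + 11 + 1 + 4 = 21
Accuracy = 16 / 21 = 16/21

16/21


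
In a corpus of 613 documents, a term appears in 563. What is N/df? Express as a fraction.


IDF ratio = N / df
= 613 / 563
= 613/563

613/563


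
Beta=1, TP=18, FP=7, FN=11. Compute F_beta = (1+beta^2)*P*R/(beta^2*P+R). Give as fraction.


P = TP/(TP+FP) = 18/25 = 18/25
R = TP/(TP+FN) = 18/29 = 18/29
beta^2 = 1^2 = 1
(1 + beta^2) = 2
Numerator = (1+beta^2)*P*R = 648/725
Denominator = beta^2*P + R = 18/25 + 18/29 = 972/725
F_beta = 2/3

2/3
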